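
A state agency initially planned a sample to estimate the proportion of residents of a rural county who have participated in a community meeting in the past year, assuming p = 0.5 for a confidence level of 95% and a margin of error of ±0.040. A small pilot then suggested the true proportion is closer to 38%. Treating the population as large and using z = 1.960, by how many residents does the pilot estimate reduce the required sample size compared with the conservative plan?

Conservative (p = 0.5): n = 1.960² × 0.25 / 0.040² ≈ 600.25 → 601.
Using p = 0.38: p(1−p) = 0.2356, so n = 1.960² × 0.2356 / 0.040² ≈ 565.68 → 566.
Reduction: 601 − 566 = 35.

35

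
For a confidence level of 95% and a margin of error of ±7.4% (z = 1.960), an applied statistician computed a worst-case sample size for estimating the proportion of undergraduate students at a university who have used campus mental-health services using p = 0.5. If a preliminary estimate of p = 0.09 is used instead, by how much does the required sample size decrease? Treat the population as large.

Conservative (p = 0.5): n = 1.960² × 0.25 / 0.074² ≈ 175.38 → 176.
Using p = 0.09: p(1−p) = 0.0819, so n = 1.960² × 0.0819 / 0.074² ≈ 57.46 → 58.
Reduction: 176 − 58 = 118.

118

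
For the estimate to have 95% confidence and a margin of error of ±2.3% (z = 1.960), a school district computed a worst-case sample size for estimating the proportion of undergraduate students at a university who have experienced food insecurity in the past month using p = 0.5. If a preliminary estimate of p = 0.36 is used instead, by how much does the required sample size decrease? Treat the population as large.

142

Conservative (p = 0.5): n = 1.960² × 0.25 / 0.023² ≈ 1815.50 → 1816.
Using p = 0.36: p(1−p) = 0.2304, so n = 1.960² × 0.2304 / 0.023² ≈ 1673.17 → 1674.
Reduction: 1816 − 1674 = 142.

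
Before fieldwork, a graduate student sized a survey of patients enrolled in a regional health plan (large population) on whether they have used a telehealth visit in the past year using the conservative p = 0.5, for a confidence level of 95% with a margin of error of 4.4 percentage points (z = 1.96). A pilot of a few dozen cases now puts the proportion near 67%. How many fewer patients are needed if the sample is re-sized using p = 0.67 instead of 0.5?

Conservative (p = 0.5): n = 1.96² × 0.25 / 0.044² ≈ 496.07 → 497.
Using p = 0.67: p(1−p) = 0.2211, so n = 1.96² × 0.2211 / 0.044² ≈ 438.73 → 439.
Reduction: 497 − 439 = 58.

58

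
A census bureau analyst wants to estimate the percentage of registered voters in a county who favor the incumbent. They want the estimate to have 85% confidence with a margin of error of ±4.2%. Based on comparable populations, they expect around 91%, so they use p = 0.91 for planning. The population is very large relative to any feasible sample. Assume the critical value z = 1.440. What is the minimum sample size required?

97

With p = 0.91, p(1−p) = 0.0819.
n = z²·p(1−p)/E² = 1.440² × 0.0819 / 0.042² = 2.0736 × 0.0819 / 0.001764 ≈ 96.27.
Rounding up gives n = 97.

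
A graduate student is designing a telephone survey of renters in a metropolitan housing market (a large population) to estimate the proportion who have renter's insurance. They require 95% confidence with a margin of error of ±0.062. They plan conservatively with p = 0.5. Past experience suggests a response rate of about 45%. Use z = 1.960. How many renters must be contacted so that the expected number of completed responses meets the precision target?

Completed interviews needed: n₀ = 1.960² × 0.2500 / 0.062² ≈ 249.84 → 250.
At a 45% response rate, contacts needed = 250 / 0.45 ≈ 555.56 → 556.

556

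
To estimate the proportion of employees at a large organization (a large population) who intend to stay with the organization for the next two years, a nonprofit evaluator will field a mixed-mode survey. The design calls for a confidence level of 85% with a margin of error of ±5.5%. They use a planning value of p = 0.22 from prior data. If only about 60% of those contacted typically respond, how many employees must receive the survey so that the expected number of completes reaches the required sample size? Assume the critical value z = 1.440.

Completed interviews needed: n₀ = 1.440² × 0.1716 / 0.055² ≈ 117.63 → 118.
At a 60% response rate, contacts needed = 118 / 0.60 ≈ 196.67 → 197.

197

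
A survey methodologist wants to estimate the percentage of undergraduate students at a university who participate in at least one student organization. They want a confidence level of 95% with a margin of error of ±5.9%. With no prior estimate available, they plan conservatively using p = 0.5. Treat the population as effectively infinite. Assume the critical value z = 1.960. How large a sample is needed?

With p = 0.5, p(1−p) = 0.25.
n = z²·p(1−p)/E² = 1.960² × 0.2500 / 0.059² = 3.8416 × 0.2500 / 0.003481 ≈ 275.90.
Rounding up gives n = 276.

276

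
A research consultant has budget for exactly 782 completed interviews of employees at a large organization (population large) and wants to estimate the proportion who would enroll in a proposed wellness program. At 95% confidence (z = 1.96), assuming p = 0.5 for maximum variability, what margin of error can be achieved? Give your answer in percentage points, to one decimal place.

SE(p̂) = √[p(1−p)/n] = √[0.2500/782] = 0.01788.
E = z × SE = 1.96 × 0.01788 = 0.03504, or 3.5 percentage points.

3.5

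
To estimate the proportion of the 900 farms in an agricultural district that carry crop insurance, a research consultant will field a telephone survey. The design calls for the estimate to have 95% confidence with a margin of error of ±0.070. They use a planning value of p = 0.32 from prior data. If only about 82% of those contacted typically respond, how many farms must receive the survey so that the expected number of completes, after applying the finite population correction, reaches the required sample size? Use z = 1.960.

Completed interviews needed (unadjusted): n₀ = 1.960² × 0.2176 / 0.070² ≈ 170.60 → 171.
FPC for N = 900: n = 171 / (1 + 170/900) = 171 / 1.1889 ≈ 143.83 → 144.
At an 82% response rate, contacts needed = 144 / 0.82 ≈ 175.61 → 176.

176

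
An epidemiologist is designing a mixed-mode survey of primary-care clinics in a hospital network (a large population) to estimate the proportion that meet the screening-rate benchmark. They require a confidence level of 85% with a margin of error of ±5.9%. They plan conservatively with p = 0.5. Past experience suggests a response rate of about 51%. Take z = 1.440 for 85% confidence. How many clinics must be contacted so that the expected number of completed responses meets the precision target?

293

Completed interviews needed: n₀ = 1.440² × 0.2500 / 0.059² ≈ 148.92 → 149.
At a 51% response rate, contacts needed = 149 / 0.51 ≈ 292.16 → 293.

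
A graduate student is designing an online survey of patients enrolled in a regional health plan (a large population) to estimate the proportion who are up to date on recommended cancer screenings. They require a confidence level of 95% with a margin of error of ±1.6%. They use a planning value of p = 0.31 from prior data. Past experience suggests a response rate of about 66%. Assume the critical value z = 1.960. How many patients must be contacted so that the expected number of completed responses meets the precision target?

4864

Completed interviews needed: n₀ = 1.960² × 0.2139 / 0.016² ≈ 3209.84 → 3210.
At a 66% response rate, contacts needed = 3210 / 0.66 ≈ 4863.64 → 4864.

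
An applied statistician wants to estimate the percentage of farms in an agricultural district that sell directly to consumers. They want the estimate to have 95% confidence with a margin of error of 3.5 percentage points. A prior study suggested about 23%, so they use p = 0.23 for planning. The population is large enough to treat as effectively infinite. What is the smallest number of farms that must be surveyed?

556

For 95% confidence, z = 1.960.
With p = 0.23, p(1−p) = 0.1771.
n = z²·p(1−p)/E² = 1.960² × 0.1771 / 0.035² = 3.8416 × 0.1771 / 0.001225 ≈ 555.39.
Rounding up gives n = 556.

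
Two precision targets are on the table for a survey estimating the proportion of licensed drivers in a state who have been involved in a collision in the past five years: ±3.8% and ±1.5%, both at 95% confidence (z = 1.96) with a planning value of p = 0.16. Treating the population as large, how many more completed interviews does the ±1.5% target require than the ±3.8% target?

1937

At ±3.8%: n = 1.96² × 0.1344 / 0.038² ≈ 357.56 → 358.
At ±1.5%: n = 1.96² × 0.1344 / 0.015² ≈ 2294.72 → 2295.
Additional respondents: 2295 − 358 = 1937.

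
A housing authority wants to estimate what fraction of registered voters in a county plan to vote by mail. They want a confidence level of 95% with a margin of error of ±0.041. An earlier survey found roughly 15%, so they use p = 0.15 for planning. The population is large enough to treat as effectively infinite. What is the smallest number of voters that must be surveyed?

292

For 95% confidence, z = 1.96.
With p = 0.15, p(1−p) = 0.1275.
n = z²·p(1−p)/E² = 1.96² × 0.1275 / 0.041² = 3.8416 × 0.1275 / 0.001681 ≈ 291.38.
Rounding up gives n = 292.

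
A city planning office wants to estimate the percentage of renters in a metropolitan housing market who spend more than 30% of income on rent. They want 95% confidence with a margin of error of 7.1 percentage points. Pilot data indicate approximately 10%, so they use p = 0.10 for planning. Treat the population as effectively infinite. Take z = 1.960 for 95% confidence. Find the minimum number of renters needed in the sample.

69

With p = 0.10, p(1−p) = 0.0900.
n = z²·p(1−p)/E² = 1.960² × 0.0900 / 0.071² = 3.8416 × 0.0900 / 0.005041 ≈ 68.59.
Rounding up gives n = 69.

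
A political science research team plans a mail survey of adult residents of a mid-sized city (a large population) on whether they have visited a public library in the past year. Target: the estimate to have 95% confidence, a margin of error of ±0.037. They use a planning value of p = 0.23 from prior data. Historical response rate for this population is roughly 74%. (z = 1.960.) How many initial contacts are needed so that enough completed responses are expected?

Completed interviews needed: n₀ = 1.960² × 0.1771 / 0.037² ≈ 496.97 → 497.
At a 74% response rate, contacts needed = 497 / 0.74 ≈ 671.62 → 672.

672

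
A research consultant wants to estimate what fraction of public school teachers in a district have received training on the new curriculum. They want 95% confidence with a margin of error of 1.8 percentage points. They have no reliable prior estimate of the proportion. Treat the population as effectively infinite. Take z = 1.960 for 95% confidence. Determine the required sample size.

2965

With no prior estimate, use p = 0.5, giving p(1−p) = 0.25.
n = z²·p(1−p)/E² = 1.960² × 0.2500 / 0.018² = 3.8416 × 0.2500 / 0.000324 ≈ 2964.20.
Rounding up gives n = 2965.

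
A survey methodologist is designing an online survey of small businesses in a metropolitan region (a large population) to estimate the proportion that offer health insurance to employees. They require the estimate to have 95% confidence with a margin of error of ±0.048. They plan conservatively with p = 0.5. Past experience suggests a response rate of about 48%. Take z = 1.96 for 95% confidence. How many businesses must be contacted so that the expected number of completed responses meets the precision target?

869

Completed interviews needed: n₀ = 1.96² × 0.2500 / 0.048² ≈ 416.84 → 417.
At a 48% response rate, contacts needed = 417 / 0.48 ≈ 868.75 → 869.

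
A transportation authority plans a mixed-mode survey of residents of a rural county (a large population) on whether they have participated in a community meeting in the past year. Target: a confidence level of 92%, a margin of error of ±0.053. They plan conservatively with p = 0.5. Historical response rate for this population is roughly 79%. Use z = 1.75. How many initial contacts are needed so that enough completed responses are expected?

Completed interviews needed: n₀ = 1.75² × 0.2500 / 0.053² ≈ 272.56 → 273.
At a 79% response rate, contacts needed = 273 / 0.79 ≈ 345.57 → 346.

346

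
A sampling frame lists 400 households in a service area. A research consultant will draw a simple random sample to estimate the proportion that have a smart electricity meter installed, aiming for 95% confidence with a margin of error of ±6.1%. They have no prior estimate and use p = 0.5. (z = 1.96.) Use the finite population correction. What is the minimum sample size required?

Unadjusted: n₀ = 1.96² × 0.50 × 0.50 / 0.061² ≈ 258.10, so n₀ = 259.
Finite population correction with N = 400: n = n₀ / (1 + (n₀−1)/N) = 259 / (1 + 258/400) = 259 / 1.6450 ≈ 157.45.
Rounding up, n = 158.

158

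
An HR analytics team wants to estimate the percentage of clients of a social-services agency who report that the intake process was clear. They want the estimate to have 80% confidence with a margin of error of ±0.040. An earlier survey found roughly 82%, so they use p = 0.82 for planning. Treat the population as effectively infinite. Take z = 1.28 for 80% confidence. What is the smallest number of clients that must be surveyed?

152

With p = 0.82, p(1−p) = 0.1476.
n = z²·p(1−p)/E² = 1.28² × 0.1476 / 0.040² = 1.6384 × 0.1476 / 0.001600 ≈ 151.14.
Rounding up gives n = 152.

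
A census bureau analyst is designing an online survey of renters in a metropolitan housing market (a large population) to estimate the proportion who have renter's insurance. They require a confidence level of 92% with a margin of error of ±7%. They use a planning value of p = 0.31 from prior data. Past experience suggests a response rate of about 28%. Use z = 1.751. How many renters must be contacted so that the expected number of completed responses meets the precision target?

Completed interviews needed: n₀ = 1.751² × 0.2139 / 0.070² ≈ 133.84 → 134.
At a 28% response rate, contacts needed = 134 / 0.28 ≈ 478.57 → 479.

479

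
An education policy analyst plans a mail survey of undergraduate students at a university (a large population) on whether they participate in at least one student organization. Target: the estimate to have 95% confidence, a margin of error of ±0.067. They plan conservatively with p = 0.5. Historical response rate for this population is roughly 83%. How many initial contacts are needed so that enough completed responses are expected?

258

For 95% confidence, z = 1.960.
Completed interviews needed: n₀ = 1.960² × 0.2500 / 0.067² ≈ 213.95 → 214.
At an 83% response rate, contacts needed = 214 / 0.83 ≈ 257.83 → 258.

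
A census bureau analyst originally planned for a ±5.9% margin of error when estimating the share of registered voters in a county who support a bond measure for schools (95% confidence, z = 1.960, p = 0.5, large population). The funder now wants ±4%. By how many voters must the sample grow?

325

At ±5.9%: n = 1.960² × 0.2500 / 0.059² ≈ 275.90 → 276.
At ±4%: n = 1.960² × 0.2500 / 0.040² ≈ 600.25 → 601.
Additional respondents: 601 − 276 = 325.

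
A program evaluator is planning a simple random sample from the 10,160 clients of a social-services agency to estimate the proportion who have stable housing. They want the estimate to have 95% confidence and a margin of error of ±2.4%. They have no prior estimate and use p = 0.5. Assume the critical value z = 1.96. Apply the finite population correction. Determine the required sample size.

Unadjusted: n₀ = 1.96² × 0.50 × 0.50 / 0.024² ≈ 1667.36, so n₀ = 1668.
Finite population correction with N = 10,160: n = n₀ / (1 + (n₀−1)/N) = 1668 / (1 + 1667/10160) = 1668 / 1.1641 ≈ 1432.90.
Rounding up, n = 1433.

1433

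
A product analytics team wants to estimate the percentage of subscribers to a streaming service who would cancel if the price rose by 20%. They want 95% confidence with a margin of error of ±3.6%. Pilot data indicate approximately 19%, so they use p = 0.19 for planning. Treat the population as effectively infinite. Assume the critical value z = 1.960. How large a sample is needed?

457

With p = 0.19, p(1−p) = 0.1539.
n = z²·p(1−p)/E² = 1.960² × 0.1539 / 0.036² = 3.8416 × 0.1539 / 0.001296 ≈ 456.19.
Rounding up gives n = 457.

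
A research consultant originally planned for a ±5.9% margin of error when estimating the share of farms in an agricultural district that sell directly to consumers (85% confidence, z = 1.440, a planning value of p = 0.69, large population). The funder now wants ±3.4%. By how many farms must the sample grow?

At ±5.9%: n = 1.440² × 0.2139 / 0.059² ≈ 127.42 → 128.
At ±3.4%: n = 1.440² × 0.2139 / 0.034² ≈ 383.69 → 384.
Additional respondents: 384 − 128 = 256.

256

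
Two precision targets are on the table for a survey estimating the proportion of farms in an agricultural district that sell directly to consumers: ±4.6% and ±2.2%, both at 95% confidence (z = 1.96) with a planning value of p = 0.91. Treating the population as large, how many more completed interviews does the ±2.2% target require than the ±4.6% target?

At ±4.6%: n = 1.96² × 0.0819 / 0.046² ≈ 148.69 → 149.
At ±2.2%: n = 1.96² × 0.0819 / 0.022² ≈ 650.06 → 651.
Additional respondents: 651 − 149 = 502.

502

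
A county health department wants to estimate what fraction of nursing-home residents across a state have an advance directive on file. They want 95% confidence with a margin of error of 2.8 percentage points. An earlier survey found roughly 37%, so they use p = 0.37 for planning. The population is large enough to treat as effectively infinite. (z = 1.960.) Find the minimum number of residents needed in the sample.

With p = 0.37, p(1−p) = 0.2331.
n = z²·p(1−p)/E² = 1.960² × 0.2331 / 0.028² = 3.8416 × 0.2331 / 0.000784 ≈ 1142.19.
Rounding up gives n = 1143.

1143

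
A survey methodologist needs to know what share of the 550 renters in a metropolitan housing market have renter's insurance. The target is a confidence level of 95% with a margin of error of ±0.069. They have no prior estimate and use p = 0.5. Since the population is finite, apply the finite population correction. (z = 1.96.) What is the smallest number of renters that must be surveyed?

Unadjusted: n₀ = 1.96² × 0.50 × 0.50 / 0.069² ≈ 201.72, so n₀ = 202.
Finite population correction with N = 550: n = n₀ / (1 + (n₀−1)/N) = 202 / (1 + 201/550) = 202 / 1.3655 ≈ 147.94.
Rounding up, n = 148.

148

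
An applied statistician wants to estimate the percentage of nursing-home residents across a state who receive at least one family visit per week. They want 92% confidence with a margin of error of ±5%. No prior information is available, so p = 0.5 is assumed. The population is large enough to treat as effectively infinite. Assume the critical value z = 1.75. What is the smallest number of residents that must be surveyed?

With p = 0.5, p(1−p) = 0.25.
n = z²·p(1−p)/E² = 1.75² × 0.2500 / 0.050² = 3.0625 × 0.2500 / 0.002500 ≈ 306.25.
Rounding up gives n = 307.

307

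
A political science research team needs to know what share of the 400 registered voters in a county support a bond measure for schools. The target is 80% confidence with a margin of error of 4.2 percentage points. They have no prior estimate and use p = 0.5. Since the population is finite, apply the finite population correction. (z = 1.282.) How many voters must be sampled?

148

Unadjusted: n₀ = 1.282² × 0.50 × 0.50 / 0.042² ≈ 232.93, so n₀ = 233.
Finite population correction with N = 400: n = n₀ / (1 + (n₀−1)/N) = 233 / (1 + 232/400) = 233 / 1.5800 ≈ 147.47.
Rounding up, n = 148.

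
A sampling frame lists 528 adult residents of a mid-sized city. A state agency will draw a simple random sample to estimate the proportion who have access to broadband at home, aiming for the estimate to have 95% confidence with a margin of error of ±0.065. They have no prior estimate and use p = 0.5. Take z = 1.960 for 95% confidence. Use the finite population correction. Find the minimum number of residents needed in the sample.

160

Unadjusted: n₀ = 1.960² × 0.50 × 0.50 / 0.065² ≈ 227.31, so n₀ = 228.
Finite population correction with N = 528: n = n₀ / (1 + (n₀−1)/N) = 228 / (1 + 227/528) = 228 / 1.4299 ≈ 159.45.
Rounding up, n = 160.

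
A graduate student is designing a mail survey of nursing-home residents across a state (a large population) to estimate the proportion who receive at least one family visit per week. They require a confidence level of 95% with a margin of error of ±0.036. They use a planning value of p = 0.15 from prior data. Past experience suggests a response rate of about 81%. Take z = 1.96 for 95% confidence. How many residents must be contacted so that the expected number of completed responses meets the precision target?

467

Completed interviews needed: n₀ = 1.96² × 0.1275 / 0.036² ≈ 377.94 → 378.
At an 81% response rate, contacts needed = 378 / 0.81 ≈ 466.67 → 467.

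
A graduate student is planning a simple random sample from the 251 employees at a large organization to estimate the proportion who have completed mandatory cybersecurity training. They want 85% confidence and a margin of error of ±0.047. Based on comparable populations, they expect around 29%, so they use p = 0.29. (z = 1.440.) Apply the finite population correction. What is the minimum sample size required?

110

Unadjusted: n₀ = 1.440² × 0.29 × 0.71 / 0.047² ≈ 193.28, so n₀ = 194.
Finite population correction with N = 251: n = n₀ / (1 + (n₀−1)/N) = 194 / (1 + 193/251) = 194 / 1.7689 ≈ 109.67.
Rounding up, n = 110.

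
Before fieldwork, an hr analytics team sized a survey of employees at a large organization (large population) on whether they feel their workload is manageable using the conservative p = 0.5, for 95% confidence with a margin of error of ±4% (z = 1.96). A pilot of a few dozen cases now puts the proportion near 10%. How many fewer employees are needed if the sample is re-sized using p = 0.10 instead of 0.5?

Conservative (p = 0.5): n = 1.96² × 0.25 / 0.040² ≈ 600.25 → 601.
Using p = 0.10: p(1−p) = 0.0900, so n = 1.96² × 0.0900 / 0.040² ≈ 216.09 → 217.
Reduction: 601 − 217 = 384.

384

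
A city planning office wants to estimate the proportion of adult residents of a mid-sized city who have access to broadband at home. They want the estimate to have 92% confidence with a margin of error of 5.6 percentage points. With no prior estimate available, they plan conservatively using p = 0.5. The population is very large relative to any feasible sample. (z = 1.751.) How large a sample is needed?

245

With p = 0.5, p(1−p) = 0.25.
n = z²·p(1−p)/E² = 1.751² × 0.2500 / 0.056² = 3.0660 × 0.2500 / 0.003136 ≈ 244.42.
Rounding up gives n = 245.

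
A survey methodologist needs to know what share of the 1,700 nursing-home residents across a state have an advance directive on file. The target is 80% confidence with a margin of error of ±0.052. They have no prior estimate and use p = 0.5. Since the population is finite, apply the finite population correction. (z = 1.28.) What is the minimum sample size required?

140

Unadjusted: n₀ = 1.28² × 0.50 × 0.50 / 0.052² ≈ 151.48, so n₀ = 152.
Finite population correction with N = 1,700: n = n₀ / (1 + (n₀−1)/N) = 152 / (1 + 151/1700) = 152 / 1.0888 ≈ 139.60.
Rounding up, n = 140.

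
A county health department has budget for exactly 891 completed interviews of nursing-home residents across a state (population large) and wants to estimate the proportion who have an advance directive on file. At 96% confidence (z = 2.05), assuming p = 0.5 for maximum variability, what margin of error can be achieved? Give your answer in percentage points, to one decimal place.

SE(p̂) = √[p(1−p)/n] = √[0.2500/891] = 0.01675.
E = z × SE = 2.05 × 0.01675 = 0.03434, or 3.4 percentage points.

3.4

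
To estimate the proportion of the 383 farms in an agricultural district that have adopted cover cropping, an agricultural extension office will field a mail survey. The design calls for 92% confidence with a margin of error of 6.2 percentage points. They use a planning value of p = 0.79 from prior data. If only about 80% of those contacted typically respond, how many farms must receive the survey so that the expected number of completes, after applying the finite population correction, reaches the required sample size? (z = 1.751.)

124

Completed interviews needed (unadjusted): n₀ = 1.751² × 0.1659 / 0.062² ≈ 132.32 → 133.
FPC for N = 383: n = 133 / (1 + 132/383) = 133 / 1.3446 ≈ 98.91 → 99.
At an 80% response rate, contacts needed = 99 / 0.80 ≈ 123.75 → 124.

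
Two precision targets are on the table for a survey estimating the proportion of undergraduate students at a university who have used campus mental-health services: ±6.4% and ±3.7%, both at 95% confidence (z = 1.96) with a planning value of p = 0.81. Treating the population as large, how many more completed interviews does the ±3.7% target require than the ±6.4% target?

At ±6.4%: n = 1.96² × 0.1539 / 0.064² ≈ 144.34 → 145.
At ±3.7%: n = 1.96² × 0.1539 / 0.037² ≈ 431.86 → 432.
Additional respondents: 432 − 145 = 287.

287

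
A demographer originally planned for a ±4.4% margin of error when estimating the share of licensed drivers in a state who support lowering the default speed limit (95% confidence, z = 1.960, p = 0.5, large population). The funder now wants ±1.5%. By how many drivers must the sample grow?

At ±4.4%: n = 1.960² × 0.2500 / 0.044² ≈ 496.07 → 497.
At ±1.5%: n = 1.960² × 0.2500 / 0.015² ≈ 4268.44 → 4269.
Additional respondents: 4269 − 497 = 3772.

3772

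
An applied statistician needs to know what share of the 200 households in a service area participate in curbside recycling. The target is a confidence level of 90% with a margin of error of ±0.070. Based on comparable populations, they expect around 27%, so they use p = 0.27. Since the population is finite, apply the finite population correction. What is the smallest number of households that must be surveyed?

For 90% confidence, z = 1.64.
Unadjusted: n₀ = 1.64² × 0.27 × 0.73 / 0.070² ≈ 108.19, so n₀ = 109.
Finite population correction with N = 200: n = n₀ / (1 + (n₀−1)/N) = 109 / (1 + 108/200) = 109 / 1.5400 ≈ 70.78.
Rounding up, n = 71.

71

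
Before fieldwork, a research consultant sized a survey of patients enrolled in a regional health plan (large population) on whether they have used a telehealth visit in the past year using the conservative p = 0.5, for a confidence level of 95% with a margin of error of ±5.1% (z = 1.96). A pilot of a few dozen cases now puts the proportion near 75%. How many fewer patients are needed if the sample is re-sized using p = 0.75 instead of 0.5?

Conservative (p = 0.5): n = 1.96² × 0.25 / 0.051² ≈ 369.24 → 370.
Using p = 0.75: p(1−p) = 0.1875, so n = 1.96² × 0.1875 / 0.051² ≈ 276.93 → 277.
Reduction: 370 − 277 = 93.

93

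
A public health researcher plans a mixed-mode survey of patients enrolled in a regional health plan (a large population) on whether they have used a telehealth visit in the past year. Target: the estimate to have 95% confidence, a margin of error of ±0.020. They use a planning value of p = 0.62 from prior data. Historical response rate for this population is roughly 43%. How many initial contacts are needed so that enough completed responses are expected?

5263

For 95% confidence, z = 1.960.
Completed interviews needed: n₀ = 1.960² × 0.2356 / 0.020² ≈ 2262.70 → 2263.
At a 43% response rate, contacts needed = 2263 / 0.43 ≈ 5262.79 → 5263.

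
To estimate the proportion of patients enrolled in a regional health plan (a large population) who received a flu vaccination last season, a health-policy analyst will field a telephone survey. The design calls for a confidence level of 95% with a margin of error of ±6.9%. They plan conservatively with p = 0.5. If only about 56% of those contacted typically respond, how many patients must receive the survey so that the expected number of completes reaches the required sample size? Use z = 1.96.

361

Completed interviews needed: n₀ = 1.96² × 0.2500 / 0.069² ≈ 201.72 → 202.
At a 56% response rate, contacts needed = 202 / 0.56 ≈ 360.71 → 361.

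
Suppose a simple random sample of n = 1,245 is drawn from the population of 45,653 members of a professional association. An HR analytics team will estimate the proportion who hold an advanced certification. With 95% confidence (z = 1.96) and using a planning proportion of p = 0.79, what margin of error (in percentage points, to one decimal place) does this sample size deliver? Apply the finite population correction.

Finite-population factor: (N−n)/(N−1) = (45653−1245)/(45653−1) = 0.9728.
SE(p̂) = √[p(1−p)/n · (N−n)/(N−1)] = √[0.1659/1245 × 0.9728] = 0.01139.
E = z × SE = 1.96 × 0.01139 = 0.02231 ≈ 2.2 percentage points.

2.2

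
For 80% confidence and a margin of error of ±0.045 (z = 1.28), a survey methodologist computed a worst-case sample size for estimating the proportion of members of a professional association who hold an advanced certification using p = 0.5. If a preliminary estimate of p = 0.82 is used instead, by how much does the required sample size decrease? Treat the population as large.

Conservative (p = 0.5): n = 1.28² × 0.25 / 0.045² ≈ 202.27 → 203.
Using p = 0.82: p(1−p) = 0.1476, so n = 1.28² × 0.1476 / 0.045² ≈ 119.42 → 120.
Reduction: 203 − 120 = 83.

83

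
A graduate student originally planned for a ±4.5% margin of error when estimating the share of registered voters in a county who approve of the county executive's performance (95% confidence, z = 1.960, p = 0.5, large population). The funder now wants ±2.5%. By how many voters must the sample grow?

1062

At ±4.5%: n = 1.960² × 0.2500 / 0.045² ≈ 474.27 → 475.
At ±2.5%: n = 1.960² × 0.2500 / 0.025² ≈ 1536.64 → 1537.
Additional respondents: 1537 − 475 = 1062.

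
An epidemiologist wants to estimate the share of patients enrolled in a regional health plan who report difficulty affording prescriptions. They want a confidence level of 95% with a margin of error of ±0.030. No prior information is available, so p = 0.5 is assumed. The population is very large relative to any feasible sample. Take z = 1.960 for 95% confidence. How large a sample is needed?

With p = 0.5, p(1−p) = 0.25.
n = z²·p(1−p)/E² = 1.960² × 0.2500 / 0.030² = 3.8416 × 0.2500 / 0.000900 ≈ 1067.11.
Rounding up gives n = 1068.

1068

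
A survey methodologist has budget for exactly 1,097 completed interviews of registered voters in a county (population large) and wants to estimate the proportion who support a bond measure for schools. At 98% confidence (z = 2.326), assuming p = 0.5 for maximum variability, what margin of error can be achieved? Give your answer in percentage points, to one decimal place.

SE(p̂) = √[p(1−p)/n] = √[0.2500/1097] = 0.01510.
E = z × SE = 2.326 × 0.01510 = 0.03511, or 3.5 percentage points.

3.5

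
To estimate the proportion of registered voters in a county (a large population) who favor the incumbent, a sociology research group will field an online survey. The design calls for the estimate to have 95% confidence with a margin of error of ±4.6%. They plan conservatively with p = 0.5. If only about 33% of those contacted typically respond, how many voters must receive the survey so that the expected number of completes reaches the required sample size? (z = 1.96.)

Completed interviews needed: n₀ = 1.96² × 0.2500 / 0.046² ≈ 453.88 → 454.
At a 33% response rate, contacts needed = 454 / 0.33 ≈ 1375.76 → 1376.

1376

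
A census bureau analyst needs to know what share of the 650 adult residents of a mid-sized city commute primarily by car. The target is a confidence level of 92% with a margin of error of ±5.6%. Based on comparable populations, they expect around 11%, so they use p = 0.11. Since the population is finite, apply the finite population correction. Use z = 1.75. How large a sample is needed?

Unadjusted: n₀ = 1.75² × 0.11 × 0.89 / 0.056² ≈ 95.61, so n₀ = 96.
Finite population correction with N = 650: n = n₀ / (1 + (n₀−1)/N) = 96 / (1 + 95/650) = 96 / 1.1462 ≈ 83.76.
Rounding up, n = 84.

84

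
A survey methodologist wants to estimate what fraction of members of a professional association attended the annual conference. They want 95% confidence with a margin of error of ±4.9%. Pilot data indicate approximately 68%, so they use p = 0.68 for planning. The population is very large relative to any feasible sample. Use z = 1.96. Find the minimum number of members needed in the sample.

349

With p = 0.68, p(1−p) = 0.2176.
n = z²·p(1−p)/E² = 1.96² × 0.2176 / 0.049² = 3.8416 × 0.2176 / 0.002401 ≈ 348.16.
Rounding up gives n = 349.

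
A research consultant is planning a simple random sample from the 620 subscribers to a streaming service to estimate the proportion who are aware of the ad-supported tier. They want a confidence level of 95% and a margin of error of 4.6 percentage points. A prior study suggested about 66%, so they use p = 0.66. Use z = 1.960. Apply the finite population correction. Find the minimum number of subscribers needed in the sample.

Unadjusted: n₀ = 1.960² × 0.66 × 0.34 / 0.046² ≈ 407.40, so n₀ = 408.
Finite population correction with N = 620: n = n₀ / (1 + (n₀−1)/N) = 408 / (1 + 407/620) = 408 / 1.6565 ≈ 246.31.
Rounding up, n = 247.

247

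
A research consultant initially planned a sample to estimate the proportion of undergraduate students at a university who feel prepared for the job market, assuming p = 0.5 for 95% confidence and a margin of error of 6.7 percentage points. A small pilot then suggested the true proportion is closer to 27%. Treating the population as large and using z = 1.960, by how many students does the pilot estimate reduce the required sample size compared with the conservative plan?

45

Conservative (p = 0.5): n = 1.960² × 0.25 / 0.067² ≈ 213.95 → 214.
Using p = 0.27: p(1−p) = 0.1971, so n = 1.960² × 0.1971 / 0.067² ≈ 168.67 → 169.
Reduction: 214 − 169 = 45.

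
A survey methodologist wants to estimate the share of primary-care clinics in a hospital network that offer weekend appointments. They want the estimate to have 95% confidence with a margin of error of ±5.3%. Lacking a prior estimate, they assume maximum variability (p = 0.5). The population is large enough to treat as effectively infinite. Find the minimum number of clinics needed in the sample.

342

For 95% confidence, z = 1.960.
With p = 0.5, p(1−p) = 0.25.
n = z²·p(1−p)/E² = 1.960² × 0.2500 / 0.053² = 3.8416 × 0.2500 / 0.002809 ≈ 341.90.
Rounding up gives n = 342.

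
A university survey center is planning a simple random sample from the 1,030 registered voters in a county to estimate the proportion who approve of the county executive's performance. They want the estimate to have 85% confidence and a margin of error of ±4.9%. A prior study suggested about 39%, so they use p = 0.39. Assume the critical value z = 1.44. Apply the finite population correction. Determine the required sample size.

172

Unadjusted: n₀ = 1.44² × 0.39 × 0.61 / 0.049² ≈ 205.46, so n₀ = 206.
Finite population correction with N = 1,030: n = n₀ / (1 + (n₀−1)/N) = 206 / (1 + 205/1030) = 206 / 1.1990 ≈ 171.81.
Rounding up, n = 172.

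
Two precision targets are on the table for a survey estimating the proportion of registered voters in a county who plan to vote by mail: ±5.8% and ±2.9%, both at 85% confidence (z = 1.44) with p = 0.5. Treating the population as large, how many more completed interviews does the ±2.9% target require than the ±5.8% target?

462

At ±5.8%: n = 1.44² × 0.2500 / 0.058² ≈ 154.10 → 155.
At ±2.9%: n = 1.44² × 0.2500 / 0.029² ≈ 616.41 → 617.
Additional respondents: 617 − 155 = 462.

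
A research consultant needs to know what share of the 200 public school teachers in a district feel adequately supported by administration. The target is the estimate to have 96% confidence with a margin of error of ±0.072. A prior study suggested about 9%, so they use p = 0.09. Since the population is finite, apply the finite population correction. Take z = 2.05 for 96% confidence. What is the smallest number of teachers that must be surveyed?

51

Unadjusted: n₀ = 2.05² × 0.09 × 0.91 / 0.072² ≈ 66.39, so n₀ = 67.
Finite population correction with N = 200: n = n₀ / (1 + (n₀−1)/N) = 67 / (1 + 66/200) = 67 / 1.3300 ≈ 50.38.
Rounding up, n = 51.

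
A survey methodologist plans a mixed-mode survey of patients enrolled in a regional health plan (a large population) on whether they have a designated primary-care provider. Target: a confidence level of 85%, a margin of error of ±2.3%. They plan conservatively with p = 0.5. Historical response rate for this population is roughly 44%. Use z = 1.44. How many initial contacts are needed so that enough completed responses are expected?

2228

Completed interviews needed: n₀ = 1.44² × 0.2500 / 0.023² ≈ 979.96 → 980.
At a 44% response rate, contacts needed = 980 / 0.44 ≈ 2227.27 → 2228.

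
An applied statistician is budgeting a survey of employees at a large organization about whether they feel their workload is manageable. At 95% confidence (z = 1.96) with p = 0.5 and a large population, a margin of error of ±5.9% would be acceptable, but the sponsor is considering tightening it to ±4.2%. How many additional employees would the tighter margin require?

At ±5.9%: n = 1.96² × 0.2500 / 0.059² ≈ 275.90 → 276.
At ±4.2%: n = 1.96² × 0.2500 / 0.042² ≈ 544.44 → 545.
Additional respondents: 545 − 276 = 269.

269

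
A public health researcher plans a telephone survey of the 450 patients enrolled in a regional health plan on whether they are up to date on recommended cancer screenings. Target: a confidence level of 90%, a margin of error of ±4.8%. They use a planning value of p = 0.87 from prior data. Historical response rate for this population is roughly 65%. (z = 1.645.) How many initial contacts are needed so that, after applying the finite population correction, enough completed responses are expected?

Completed interviews needed (unadjusted): n₀ = 1.645² × 0.1131 / 0.048² ≈ 132.83 → 133.
FPC for N = 450: n = 133 / (1 + 132/450) = 133 / 1.2933 ≈ 102.84 → 103.
At a 65% response rate, contacts needed = 103 / 0.65 ≈ 158.46 → 159.

159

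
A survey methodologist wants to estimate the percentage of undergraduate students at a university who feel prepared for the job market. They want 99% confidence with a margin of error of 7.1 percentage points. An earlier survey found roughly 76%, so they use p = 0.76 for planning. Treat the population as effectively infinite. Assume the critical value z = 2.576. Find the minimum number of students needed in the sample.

With p = 0.76, p(1−p) = 0.1824.
n = z²·p(1−p)/E² = 2.576² × 0.1824 / 0.071² = 6.6358 × 0.1824 / 0.005041 ≈ 240.10.
Rounding up gives n = 241.

241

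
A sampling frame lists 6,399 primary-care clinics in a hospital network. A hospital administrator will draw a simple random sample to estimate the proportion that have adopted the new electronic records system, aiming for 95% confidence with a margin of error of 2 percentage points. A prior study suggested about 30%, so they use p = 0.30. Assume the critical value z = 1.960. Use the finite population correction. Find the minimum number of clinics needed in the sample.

Unadjusted: n₀ = 1.960² × 0.30 × 0.70 / 0.020² ≈ 2016.84, so n₀ = 2017.
Finite population correction with N = 6,399: n = n₀ / (1 + (n₀−1)/N) = 2017 / (1 + 2016/6399) = 2017 / 1.3150 ≈ 1533.78.
Rounding up, n = 1534.

1534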